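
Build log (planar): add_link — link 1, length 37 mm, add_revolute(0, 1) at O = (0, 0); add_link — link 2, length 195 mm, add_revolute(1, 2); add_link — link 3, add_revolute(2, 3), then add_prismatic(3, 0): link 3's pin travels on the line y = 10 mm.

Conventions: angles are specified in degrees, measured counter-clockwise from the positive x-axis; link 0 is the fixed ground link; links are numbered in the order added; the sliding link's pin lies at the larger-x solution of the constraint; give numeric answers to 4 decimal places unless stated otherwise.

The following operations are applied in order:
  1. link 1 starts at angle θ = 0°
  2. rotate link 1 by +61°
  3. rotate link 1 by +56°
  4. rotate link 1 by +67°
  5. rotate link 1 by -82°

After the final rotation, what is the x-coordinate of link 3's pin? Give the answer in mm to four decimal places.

geometry: r = 37 mm, L = 195 mm, e = 10 mm; θ starts at 0°
rotate link 1 by +61°: θ ← 0° +61° = 61°
rotate link 1 by +56°: θ ← 61° +56° = 117°
rotate link 1 by +67°: θ ← 117° +67° = 184°
rotate link 1 by -82°: θ ← 184° -82° = 102°
crank pin P = (r cos θ, r sin θ) = (-7.692733, 36.191461)
h = r sin θ − e = 36.191461 − 10 = 26.191461
x = r cos θ + √(L² − h²) = -7.692733 + 193.233039 = 185.540306

185.5403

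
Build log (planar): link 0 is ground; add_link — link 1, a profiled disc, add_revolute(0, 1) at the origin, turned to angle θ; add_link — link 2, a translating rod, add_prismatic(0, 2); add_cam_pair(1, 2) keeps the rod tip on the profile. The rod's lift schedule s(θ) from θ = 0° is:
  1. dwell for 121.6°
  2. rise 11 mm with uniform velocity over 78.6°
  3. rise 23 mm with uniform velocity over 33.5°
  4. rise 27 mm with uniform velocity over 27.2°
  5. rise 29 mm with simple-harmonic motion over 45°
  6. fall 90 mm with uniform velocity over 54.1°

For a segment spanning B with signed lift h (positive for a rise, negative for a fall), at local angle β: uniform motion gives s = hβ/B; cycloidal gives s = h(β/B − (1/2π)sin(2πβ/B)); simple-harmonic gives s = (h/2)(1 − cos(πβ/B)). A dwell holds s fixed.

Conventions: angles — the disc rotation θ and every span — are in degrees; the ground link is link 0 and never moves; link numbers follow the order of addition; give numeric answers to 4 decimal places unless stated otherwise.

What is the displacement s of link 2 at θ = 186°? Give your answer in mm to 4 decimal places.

seg 1 [0°–121.6°] dwell: s stays 0.0000
seg 2 [121.6°–200.2°] uniform, h=11: θ=186° here. β=64.4, B=78.6. 11·64.4/78.6 = 9.0127 → s = 9.0127

9.0127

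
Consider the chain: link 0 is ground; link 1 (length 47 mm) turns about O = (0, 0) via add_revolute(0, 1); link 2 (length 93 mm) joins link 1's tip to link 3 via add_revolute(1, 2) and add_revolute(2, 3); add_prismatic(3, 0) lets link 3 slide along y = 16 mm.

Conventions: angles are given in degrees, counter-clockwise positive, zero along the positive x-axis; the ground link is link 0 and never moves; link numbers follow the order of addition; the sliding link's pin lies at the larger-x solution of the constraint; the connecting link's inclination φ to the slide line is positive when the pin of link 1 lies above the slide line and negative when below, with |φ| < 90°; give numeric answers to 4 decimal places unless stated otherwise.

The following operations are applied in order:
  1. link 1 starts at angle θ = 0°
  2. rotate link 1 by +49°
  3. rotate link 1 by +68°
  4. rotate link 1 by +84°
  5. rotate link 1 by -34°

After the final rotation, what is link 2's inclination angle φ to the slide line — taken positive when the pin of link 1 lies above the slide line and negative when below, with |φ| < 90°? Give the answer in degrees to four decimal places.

geometry: r = 47 mm, L = 93 mm, e = 16 mm; θ starts at 0°
rotate link 1 by +49°: θ ← 0° +49° = 49°
rotate link 1 by +68°: θ ← 49° +68° = 117°
rotate link 1 by +84°: θ ← 117° +84° = 201°
rotate link 1 by -34°: θ ← 201° -34° = 167°
h = r sin θ − e = 10.572700 − 16 = -5.427300
sin φ = h / L = -5.427300 / 93 = -0.05835807
φ = arcsin(-0.05835807) = -3.345572°

-3.3456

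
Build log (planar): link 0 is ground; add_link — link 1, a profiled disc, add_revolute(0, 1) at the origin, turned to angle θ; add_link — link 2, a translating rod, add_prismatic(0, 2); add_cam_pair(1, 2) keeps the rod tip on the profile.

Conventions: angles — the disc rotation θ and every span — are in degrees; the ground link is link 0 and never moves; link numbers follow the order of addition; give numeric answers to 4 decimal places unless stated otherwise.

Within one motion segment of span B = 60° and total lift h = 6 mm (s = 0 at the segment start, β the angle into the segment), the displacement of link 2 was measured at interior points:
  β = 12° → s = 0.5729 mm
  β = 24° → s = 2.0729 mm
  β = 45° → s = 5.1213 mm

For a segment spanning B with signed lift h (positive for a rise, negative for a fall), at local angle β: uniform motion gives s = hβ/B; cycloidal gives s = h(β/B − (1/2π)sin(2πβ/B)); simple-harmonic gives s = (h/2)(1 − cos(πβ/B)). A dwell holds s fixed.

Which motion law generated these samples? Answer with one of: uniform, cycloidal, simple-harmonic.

candidates at β/B = r: uniform s = h·r (linear in β); cycloidal s = h·(r − sin(2πr)/(2π)); simple-harmonic s = (h/2)(1 − cos(πr))
β=12°: printed 0.5729 | uniform 1.2000, cycloidal 0.2918, simple-harmonic 0.5729
β=24°: printed 2.0729 | uniform 2.4000, cycloidal 1.8387, simple-harmonic 2.0729
β=45°: printed 5.1213 | uniform 4.5000, cycloidal 5.4549, simple-harmonic 5.1213
only one law matches every sample → simple-harmonic

simple-harmonic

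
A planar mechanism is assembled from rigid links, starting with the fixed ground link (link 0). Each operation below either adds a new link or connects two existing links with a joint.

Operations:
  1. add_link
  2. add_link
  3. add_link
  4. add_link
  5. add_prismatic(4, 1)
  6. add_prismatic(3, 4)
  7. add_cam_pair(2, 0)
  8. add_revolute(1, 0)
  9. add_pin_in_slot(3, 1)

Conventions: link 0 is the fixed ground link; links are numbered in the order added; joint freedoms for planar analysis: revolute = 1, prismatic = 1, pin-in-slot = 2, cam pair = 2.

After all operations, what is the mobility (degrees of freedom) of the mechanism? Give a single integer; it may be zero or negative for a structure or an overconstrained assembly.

ground; <1,0,0>
#1 <2,0,0>
#2 <3,0,0>
#3 <4,0,0>
#4 <5,0,0>
P:4↔1 J1 <5,1,0>
P:3↔4 J1 <5,2,0>
C:2↔0 J2 <5,2,1>
R:1↔0 J1 <5,3,1>
PS:3↔1 J2 <5,3,2>
3×4 − 2×3 − 1×2 = 4

M = 4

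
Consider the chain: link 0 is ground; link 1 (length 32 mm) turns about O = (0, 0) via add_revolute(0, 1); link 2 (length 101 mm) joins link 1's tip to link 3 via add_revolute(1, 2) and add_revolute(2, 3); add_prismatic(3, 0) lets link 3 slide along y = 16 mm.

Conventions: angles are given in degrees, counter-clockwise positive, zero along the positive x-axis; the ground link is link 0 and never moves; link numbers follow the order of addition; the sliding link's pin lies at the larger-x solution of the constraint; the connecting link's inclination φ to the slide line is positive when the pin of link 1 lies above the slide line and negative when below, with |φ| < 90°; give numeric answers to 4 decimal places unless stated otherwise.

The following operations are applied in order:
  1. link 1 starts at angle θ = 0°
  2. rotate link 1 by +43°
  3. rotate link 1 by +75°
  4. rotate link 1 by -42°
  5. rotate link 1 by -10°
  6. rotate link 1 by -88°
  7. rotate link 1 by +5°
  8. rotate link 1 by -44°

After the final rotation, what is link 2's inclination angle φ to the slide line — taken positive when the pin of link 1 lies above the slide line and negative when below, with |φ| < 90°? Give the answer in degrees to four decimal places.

geometry: r = 32 mm, L = 101 mm, e = 16 mm; θ starts at 0°
rotate link 1 by +43°: θ ← 0° +43° = 43°
rotate link 1 by +75°: θ ← 43° +75° = 118°
rotate link 1 by -42°: θ ← 118° -42° = 76°
rotate link 1 by -10°: θ ← 76° -10° = 66°
rotate link 1 by -88°: θ ← 66° -88° = -22°
rotate link 1 by +5°: θ ← -22° +5° = -17°
rotate link 1 by -44°: θ ← -17° -44° = -61°
h = r sin θ − e = -27.987831 − 16 = -43.987831
sin φ = h / L = -43.987831 / 101 = -0.43552308
φ = arcsin(-0.43552308) = -25.818583°

-25.8186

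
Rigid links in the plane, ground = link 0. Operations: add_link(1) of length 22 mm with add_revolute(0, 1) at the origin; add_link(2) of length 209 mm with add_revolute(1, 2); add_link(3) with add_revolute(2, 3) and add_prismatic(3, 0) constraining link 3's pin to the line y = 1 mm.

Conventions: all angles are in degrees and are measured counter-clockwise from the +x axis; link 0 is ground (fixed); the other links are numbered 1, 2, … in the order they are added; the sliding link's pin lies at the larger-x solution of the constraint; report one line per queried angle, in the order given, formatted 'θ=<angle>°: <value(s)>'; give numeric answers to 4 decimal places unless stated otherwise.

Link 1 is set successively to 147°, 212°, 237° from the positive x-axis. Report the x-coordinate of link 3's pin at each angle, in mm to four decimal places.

geometry: r = 22 mm, L = 209 mm, e = 1 mm
θ=147°: crank pin P = (r cos θ, r sin θ) = (-18.450752, 11.982059)
θ=147°: h = r sin θ − e = 11.982059 − 1 = 10.982059
θ=147°: x = r cos θ + √(L² − h²) = -18.450752 + 208.711270 = 190.260518
θ=212°: crank pin P = (r cos θ, r sin θ) = (-18.657058, -11.658224)
θ=212°: h = r sin θ − e = -11.658224 − 1 = -12.658224
θ=212°: x = r cos θ + √(L² − h²) = -18.657058 + 208.616321 = 189.959263
θ=237°: crank pin P = (r cos θ, r sin θ) = (-11.982059, -18.450752)
θ=237°: h = r sin θ − e = -18.450752 − 1 = -19.450752
θ=237°: x = r cos θ + √(L² − h²) = -11.982059 + 208.092932 = 196.110873

θ=147°: 190.2605
θ=212°: 189.9593
θ=237°: 196.1109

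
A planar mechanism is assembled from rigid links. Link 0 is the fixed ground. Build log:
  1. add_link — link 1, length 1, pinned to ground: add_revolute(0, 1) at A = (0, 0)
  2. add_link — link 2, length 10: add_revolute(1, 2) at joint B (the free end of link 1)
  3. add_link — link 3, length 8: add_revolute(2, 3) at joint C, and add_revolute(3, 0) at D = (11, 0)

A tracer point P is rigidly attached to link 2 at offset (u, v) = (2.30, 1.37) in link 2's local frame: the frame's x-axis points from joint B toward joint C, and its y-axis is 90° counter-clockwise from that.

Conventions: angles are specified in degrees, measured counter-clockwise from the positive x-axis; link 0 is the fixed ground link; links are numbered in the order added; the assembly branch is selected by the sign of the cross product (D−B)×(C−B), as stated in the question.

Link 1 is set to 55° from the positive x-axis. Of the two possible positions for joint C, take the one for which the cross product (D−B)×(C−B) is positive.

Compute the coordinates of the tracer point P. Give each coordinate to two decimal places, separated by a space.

A=(0,0), D=(11.00,0)
B = A + 1.00·(cos55°, sin55°) = (0.5736, 0.8192)
|BD| = 10.4586
circle(B,10.00) ∩ circle(D,8.00): a=6.9504, h=7.1898
  candidates: C₊=(8.0657,7.4424) cross=75.194; C₋=(6.9395,-6.8929) cross=-75.194
  branch + wants cross > 0 → take C=(8.0657,7.4424) (cross=75.194)
ex = (C−B)/|BC| = (0.7492,0.6623); ey = (-0.6623,0.7492)
P = B + 2.30·ex + 1.37·ey = (1.3894,3.3689)

1.39 3.37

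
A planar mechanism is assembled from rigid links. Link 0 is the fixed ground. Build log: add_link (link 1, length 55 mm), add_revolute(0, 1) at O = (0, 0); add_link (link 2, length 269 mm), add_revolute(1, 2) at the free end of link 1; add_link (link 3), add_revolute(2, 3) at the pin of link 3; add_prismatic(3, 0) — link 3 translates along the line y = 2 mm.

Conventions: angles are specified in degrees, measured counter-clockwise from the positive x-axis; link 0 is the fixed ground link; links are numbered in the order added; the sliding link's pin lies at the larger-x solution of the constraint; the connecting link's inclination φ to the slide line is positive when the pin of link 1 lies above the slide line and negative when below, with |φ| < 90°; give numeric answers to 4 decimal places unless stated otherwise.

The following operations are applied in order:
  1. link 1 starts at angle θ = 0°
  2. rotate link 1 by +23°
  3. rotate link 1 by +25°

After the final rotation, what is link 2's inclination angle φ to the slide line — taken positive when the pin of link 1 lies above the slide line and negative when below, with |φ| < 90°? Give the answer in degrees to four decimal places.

geometry: r = 55 mm, L = 269 mm, e = 2 mm; θ starts at 0°
rotate link 1 by +23°: θ ← 0° +23° = 23°
rotate link 1 by +25°: θ ← 23° +25° = 48°
h = r sin θ − e = 40.872965 − 2 = 38.872965
sin φ = h / L = 38.872965 / 269 = 0.14450917
φ = arcsin(0.14450917) = 8.308857°

8.3089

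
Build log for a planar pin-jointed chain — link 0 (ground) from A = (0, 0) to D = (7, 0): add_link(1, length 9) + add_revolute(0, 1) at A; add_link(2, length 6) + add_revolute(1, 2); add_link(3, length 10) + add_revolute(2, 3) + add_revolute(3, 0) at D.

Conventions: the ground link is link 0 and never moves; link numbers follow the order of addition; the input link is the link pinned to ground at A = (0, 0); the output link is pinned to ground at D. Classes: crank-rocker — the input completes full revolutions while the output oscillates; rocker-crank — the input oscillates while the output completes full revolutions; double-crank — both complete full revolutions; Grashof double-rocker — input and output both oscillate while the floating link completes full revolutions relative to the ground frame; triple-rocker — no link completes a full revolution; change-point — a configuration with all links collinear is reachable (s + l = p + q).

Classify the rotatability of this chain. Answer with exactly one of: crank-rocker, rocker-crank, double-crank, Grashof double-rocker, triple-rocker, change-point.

lengths: ground=7, input=9, coupler=6, output=10
sorted: s=6 (shortest), l=10 (longest), p+q=16
s + l = 16 vs p + q = 16
s + l = p + q → change-point (collinear configuration reachable)

change-point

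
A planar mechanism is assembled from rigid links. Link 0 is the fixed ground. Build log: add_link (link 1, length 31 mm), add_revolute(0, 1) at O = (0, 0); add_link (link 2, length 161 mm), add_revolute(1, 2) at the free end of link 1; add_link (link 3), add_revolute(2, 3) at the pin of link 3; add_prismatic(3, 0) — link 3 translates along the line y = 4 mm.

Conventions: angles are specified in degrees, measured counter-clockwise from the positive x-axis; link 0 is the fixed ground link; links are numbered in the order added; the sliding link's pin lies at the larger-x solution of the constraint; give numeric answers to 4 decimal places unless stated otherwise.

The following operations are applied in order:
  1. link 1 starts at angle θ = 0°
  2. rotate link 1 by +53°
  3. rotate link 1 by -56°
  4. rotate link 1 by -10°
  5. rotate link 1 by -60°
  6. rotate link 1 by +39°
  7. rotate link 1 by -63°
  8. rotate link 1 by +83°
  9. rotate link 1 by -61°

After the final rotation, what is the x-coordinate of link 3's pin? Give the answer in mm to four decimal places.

geometry: r = 31 mm, L = 161 mm, e = 4 mm; θ starts at 0°
rotate link 1 by +53°: θ ← 0° +53° = 53°
rotate link 1 by -56°: θ ← 53° -56° = -3°
rotate link 1 by -10°: θ ← -3° -10° = -13°
rotate link 1 by -60°: θ ← -13° -60° = -73°
rotate link 1 by +39°: θ ← -73° +39° = -34°
rotate link 1 by -63°: θ ← -34° -63° = -97°
rotate link 1 by +83°: θ ← -97° +83° = -14°
rotate link 1 by -61°: θ ← -14° -61° = -75°
crank pin P = (r cos θ, r sin θ) = (8.023390, -29.943701)
h = r sin θ − e = -29.943701 − 4 = -33.943701
x = r cos θ + √(L² − h²) = 8.023390 + 157.381146 = 165.404537

165.4045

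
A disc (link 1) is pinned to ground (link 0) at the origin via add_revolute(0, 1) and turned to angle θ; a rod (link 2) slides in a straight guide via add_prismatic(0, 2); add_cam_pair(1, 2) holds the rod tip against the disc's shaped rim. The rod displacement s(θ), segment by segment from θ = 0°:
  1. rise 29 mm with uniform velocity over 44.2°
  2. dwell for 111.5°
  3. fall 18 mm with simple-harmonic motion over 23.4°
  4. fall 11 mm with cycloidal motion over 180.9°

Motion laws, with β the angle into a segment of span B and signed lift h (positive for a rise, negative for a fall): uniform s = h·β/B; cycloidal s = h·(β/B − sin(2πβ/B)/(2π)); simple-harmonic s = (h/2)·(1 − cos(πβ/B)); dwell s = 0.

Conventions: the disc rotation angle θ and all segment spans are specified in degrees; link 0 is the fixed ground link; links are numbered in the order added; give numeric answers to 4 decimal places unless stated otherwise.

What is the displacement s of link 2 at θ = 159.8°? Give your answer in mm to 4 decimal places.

segment 1 (0° to 44.2°, uniform, h = 29) is passed completely: s = 0.0000 + (29) = 29.0000
segment 2 (44.2° to 155.7°, dwell): s unchanged at 29.0000
θ = 159.8° falls in segment 3 (155.7° to 179.1°, simple-harmonic, h = -18): β = 159.8 − 155.7 = 4.1°, B = 23.4°; Δs = -18/2·(1 − cos(π·0.1752)) = -1.3294; s = 29.0000 − 1.3294 = 27.6706

27.6706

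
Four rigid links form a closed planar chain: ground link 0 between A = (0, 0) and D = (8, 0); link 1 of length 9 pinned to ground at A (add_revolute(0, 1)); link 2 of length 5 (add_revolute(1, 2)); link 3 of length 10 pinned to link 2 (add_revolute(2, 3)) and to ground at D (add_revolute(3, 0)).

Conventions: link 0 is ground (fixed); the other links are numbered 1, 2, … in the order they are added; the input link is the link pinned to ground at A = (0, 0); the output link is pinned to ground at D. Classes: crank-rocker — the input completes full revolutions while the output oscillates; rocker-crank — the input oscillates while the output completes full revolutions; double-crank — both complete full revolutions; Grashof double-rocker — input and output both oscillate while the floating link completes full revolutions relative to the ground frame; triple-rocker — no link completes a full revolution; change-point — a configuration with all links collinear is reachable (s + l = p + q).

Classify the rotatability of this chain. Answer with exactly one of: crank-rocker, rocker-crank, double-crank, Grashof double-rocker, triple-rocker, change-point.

lengths: ground=8, input=9, coupler=5, output=10
sorted: s=5 (shortest), l=10 (longest), p+q=17
s + l = 15 vs p + q = 17
s + l < p + q (Grashof) with shortest = coupler link → Grashof double-rocker

Grashof double-rocker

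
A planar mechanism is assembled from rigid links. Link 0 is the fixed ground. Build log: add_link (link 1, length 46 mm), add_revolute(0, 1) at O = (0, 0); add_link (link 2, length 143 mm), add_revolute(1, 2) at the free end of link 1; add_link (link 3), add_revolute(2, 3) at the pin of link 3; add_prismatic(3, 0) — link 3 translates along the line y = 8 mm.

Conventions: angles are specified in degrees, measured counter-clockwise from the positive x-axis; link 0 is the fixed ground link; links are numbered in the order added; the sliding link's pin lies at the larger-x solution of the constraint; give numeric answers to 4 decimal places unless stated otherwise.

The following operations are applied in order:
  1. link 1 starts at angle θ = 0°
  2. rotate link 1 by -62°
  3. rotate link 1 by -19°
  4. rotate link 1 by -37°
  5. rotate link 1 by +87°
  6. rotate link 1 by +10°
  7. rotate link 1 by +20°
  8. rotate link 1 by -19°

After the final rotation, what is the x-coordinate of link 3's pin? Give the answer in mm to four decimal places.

geometry: r = 46 mm, L = 143 mm, e = 8 mm; θ starts at 0°
rotate link 1 by -62°: θ ← 0° -62° = -62°
rotate link 1 by -19°: θ ← -62° -19° = -81°
rotate link 1 by -37°: θ ← -81° -37° = -118°
rotate link 1 by +87°: θ ← -118° +87° = -31°
rotate link 1 by +10°: θ ← -31° +10° = -21°
rotate link 1 by +20°: θ ← -21° +20° = -1°
rotate link 1 by -19°: θ ← -1° -19° = -20°
crank pin P = (r cos θ, r sin θ) = (43.225861, -15.732927)
h = r sin θ − e = -15.732927 − 8 = -23.732927
x = r cos θ + √(L² − h²) = 43.225861 + 141.016837 = 184.242697

184.2427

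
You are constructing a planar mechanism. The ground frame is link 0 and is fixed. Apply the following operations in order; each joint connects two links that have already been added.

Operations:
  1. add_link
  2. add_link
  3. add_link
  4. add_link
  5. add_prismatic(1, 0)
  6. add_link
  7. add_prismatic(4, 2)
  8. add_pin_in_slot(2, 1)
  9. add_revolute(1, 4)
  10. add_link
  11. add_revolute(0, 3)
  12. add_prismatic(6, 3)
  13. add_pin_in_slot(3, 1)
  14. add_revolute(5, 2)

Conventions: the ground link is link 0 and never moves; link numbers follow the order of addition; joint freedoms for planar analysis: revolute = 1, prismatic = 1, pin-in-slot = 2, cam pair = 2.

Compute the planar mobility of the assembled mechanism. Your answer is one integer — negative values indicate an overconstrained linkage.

(L,J1,J2)=(1,0,0); link0 fixed
link1: (2,0,0)
link2: (3,0,0)
link3: (4,0,0)
link4: (5,0,0)
P 1-0 [J1]: (5,1,0)
link5: (6,1,0)
P 4-2 [J1]: (6,2,0)
PS 2-1 [J2]: (6,2,1)
R 1-4 [J1]: (6,3,1)
link6: (7,3,1)
R 0-3 [J1]: (7,4,1)
P 6-3 [J1]: (7,5,1)
PS 3-1 [J2]: (7,5,2)
R 5-2 [J1]: (7,6,2)
Grübler: 3·6 − 2·6 − 2 = 4

M = 4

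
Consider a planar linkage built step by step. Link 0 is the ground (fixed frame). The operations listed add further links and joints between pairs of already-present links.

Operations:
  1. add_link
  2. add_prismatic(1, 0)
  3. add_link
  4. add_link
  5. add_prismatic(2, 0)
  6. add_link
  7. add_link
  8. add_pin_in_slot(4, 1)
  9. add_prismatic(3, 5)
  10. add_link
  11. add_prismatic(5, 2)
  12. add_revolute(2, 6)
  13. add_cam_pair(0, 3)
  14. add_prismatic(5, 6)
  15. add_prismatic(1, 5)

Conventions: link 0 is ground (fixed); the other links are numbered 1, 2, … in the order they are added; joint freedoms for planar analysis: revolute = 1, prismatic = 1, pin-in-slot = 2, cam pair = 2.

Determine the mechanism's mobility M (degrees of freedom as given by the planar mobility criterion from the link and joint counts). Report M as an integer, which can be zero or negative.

link 0 = ground. State L|J1|J2 = 1|0|0
+link1  2|0|0
P(1,0) f=1→J1  2|1|0
+link2  3|1|0
+link3  4|1|0
P(2,0) f=1→J1  4|2|0
+link4  5|2|0
+link5  6|2|0
PS(4,1) f=2→J2  6|2|1
P(3,5) f=1→J1  6|3|1
+link6  7|3|1
P(5,2) f=1→J1  7|4|1
R(2,6) f=1→J1  7|5|1
C(0,3) f=2→J2  7|5|2
P(5,6) f=1→J1  7|6|2
P(1,5) f=1→J1  7|7|2
M = 3(7−1)−2·7−2 = 18−14−2 = 2

M = 2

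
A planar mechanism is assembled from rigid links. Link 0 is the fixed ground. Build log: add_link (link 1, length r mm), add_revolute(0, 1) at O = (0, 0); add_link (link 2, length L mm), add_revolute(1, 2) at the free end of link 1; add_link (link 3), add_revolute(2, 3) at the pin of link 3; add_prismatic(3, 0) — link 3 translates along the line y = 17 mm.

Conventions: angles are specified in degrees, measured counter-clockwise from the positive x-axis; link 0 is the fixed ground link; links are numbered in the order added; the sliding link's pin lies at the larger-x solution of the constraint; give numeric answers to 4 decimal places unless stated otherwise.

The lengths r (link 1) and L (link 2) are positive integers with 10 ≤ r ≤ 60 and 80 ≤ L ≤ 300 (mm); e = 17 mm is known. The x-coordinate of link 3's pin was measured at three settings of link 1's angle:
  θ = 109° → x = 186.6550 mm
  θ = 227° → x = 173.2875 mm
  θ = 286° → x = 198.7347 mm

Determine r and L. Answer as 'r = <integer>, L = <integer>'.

constraint per measurement: (x − r cos θ)² + (r sin θ − e)² = L²
subtracting the θ₁ and θ₂ equations cancels the r² and L² terms:
r = (x₁² − x₂²) / (2[(x₁cos θ₁ + e sin θ₁) − (x₂cos θ₂ + e sin θ₂)]) = 28.0002 → r = 28
L² = (x₁ − r cos θ₁)² + (r sin θ₁ − e)² = 38416.0151 → L = 196.0000 → L = 196
check at θ₃=286°: x = 198.7347 (printed 198.7347) ✓

r = 28, L = 196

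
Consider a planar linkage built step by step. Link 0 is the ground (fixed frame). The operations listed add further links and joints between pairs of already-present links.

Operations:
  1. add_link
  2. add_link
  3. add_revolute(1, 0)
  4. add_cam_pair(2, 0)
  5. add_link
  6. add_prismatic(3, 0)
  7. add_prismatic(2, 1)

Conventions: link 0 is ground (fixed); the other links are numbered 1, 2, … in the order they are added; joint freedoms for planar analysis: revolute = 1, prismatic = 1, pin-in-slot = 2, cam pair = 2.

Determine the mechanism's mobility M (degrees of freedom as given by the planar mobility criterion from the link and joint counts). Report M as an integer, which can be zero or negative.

(L,J1,J2)=(1,0,0); link0 fixed
link1: (2,0,0)
link2: (3,0,0)
R 1-0 [J1]: (3,1,0)
C 2-0 [J2]: (3,1,1)
link3: (4,1,1)
P 3-0 [J1]: (4,2,1)
P 2-1 [J1]: (4,3,1)
Grübler: 3·3 − 2·3 − 1 = 2

M = 2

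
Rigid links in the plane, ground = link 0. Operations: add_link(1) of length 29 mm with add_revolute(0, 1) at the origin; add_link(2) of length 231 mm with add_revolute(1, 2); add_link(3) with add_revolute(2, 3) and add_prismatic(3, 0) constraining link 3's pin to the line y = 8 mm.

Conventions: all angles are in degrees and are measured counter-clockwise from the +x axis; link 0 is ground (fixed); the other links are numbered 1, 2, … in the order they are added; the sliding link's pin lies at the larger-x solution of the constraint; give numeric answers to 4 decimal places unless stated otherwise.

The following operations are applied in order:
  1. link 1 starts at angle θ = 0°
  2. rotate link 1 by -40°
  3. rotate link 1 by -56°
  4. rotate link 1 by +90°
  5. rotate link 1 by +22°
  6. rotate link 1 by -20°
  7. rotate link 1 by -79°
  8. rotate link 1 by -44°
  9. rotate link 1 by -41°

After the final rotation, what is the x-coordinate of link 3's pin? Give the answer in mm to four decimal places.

geometry: r = 29 mm, L = 231 mm, e = 8 mm; θ starts at 0°
rotate link 1 by -40°: θ ← 0° -40° = -40°
rotate link 1 by -56°: θ ← -40° -56° = -96°
rotate link 1 by +90°: θ ← -96° +90° = -6°
rotate link 1 by +22°: θ ← -6° +22° = 16°
rotate link 1 by -20°: θ ← 16° -20° = -4°
rotate link 1 by -79°: θ ← -4° -79° = -83°
rotate link 1 by -44°: θ ← -83° -44° = -127°
rotate link 1 by -41°: θ ← -127° -41° = -168°
crank pin P = (r cos θ, r sin θ) = (-28.366280, -6.029439)
h = r sin θ − e = -6.029439 − 8 = -14.029439
x = r cos θ + √(L² − h²) = -28.366280 + 230.573578 = 202.207298

202.2073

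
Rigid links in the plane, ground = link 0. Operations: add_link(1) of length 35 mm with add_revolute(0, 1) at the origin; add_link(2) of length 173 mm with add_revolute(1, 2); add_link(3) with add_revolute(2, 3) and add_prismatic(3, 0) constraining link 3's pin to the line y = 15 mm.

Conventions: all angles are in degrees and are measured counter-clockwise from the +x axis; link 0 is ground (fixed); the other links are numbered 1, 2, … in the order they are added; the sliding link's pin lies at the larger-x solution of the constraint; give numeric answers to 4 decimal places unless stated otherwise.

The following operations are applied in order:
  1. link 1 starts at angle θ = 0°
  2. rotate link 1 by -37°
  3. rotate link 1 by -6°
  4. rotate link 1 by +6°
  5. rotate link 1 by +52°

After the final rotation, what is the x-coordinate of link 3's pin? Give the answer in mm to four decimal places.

geometry: r = 35 mm, L = 173 mm, e = 15 mm; θ starts at 0°
rotate link 1 by -37°: θ ← 0° -37° = -37°
rotate link 1 by -6°: θ ← -37° -6° = -43°
rotate link 1 by +6°: θ ← -43° +6° = -37°
rotate link 1 by +52°: θ ← -37° +52° = 15°
crank pin P = (r cos θ, r sin θ) = (33.807404, 9.058667)
h = r sin θ − e = 9.058667 − 15 = -5.941333
x = r cos θ + √(L² − h²) = 33.807404 + 172.897948 = 206.705352

206.7054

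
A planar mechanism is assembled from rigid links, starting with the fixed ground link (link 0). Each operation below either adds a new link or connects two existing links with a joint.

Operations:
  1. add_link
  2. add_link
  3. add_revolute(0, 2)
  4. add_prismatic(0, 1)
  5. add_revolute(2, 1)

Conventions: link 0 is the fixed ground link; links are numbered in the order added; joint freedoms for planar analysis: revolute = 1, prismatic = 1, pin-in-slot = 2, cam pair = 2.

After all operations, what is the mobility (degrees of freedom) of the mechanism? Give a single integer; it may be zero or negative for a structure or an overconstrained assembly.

(L,J1,J2)=(1,0,0); link0 fixed
link1: (2,0,0)
link2: (3,0,0)
R 0-2 [J1]: (3,1,0)
P 0-1 [J1]: (3,2,0)
R 2-1 [J1]: (3,3,0)
Grübler: 3·2 − 2·3 − 0 = 0

M = 0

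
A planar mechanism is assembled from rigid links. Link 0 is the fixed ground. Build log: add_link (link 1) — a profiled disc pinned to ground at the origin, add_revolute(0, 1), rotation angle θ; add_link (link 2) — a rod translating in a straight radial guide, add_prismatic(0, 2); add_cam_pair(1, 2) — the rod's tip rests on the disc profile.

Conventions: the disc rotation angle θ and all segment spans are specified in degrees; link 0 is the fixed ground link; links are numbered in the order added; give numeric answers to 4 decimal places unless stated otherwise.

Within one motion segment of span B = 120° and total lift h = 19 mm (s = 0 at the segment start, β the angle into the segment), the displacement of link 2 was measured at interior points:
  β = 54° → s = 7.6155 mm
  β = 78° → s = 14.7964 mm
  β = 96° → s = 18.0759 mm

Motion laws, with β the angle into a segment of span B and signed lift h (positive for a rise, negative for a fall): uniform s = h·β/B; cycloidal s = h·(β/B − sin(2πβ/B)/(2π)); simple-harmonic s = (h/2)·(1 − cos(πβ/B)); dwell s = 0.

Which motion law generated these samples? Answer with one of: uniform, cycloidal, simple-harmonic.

candidates at β/B = r: uniform s = h·r (linear in β); cycloidal s = h·(r − sin(2πr)/(2π)); simple-harmonic s = (h/2)(1 − cos(πr))
β=54°: printed 7.6155 | uniform 8.5500, cycloidal 7.6155, simple-harmonic 8.0139
β=78°: printed 14.7964 | uniform 12.3500, cycloidal 14.7964, simple-harmonic 13.8129
β=96°: printed 18.0759 | uniform 15.2000, cycloidal 18.0759, simple-harmonic 17.1857
only one law matches every sample → cycloidal

cycloidal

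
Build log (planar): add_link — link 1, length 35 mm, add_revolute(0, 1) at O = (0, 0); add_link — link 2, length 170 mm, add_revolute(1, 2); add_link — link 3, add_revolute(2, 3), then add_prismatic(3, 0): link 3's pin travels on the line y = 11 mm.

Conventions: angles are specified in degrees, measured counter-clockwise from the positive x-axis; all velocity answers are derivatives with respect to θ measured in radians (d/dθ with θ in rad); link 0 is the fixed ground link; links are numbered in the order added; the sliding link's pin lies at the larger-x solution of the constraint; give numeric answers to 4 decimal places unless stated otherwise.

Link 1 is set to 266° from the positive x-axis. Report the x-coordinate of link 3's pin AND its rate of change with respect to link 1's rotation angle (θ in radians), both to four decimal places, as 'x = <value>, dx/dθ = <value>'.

geometry: r = 35 mm, L = 170 mm, e = 11 mm
crank pin P = (r cos θ, r sin θ) = (-2.441477, -34.914742)
h = r sin θ − e = -34.914742 − 11 = -45.914742
x = r cos θ + √(L² − h²) = -2.441477 + 163.682120 = 161.240644
dx/dθ = −r sin θ − h·r cos θ/√(L² − h²) (θ in radians; h = -45.914742) = 34.229879

x = 161.2406, dx/dθ = 34.2299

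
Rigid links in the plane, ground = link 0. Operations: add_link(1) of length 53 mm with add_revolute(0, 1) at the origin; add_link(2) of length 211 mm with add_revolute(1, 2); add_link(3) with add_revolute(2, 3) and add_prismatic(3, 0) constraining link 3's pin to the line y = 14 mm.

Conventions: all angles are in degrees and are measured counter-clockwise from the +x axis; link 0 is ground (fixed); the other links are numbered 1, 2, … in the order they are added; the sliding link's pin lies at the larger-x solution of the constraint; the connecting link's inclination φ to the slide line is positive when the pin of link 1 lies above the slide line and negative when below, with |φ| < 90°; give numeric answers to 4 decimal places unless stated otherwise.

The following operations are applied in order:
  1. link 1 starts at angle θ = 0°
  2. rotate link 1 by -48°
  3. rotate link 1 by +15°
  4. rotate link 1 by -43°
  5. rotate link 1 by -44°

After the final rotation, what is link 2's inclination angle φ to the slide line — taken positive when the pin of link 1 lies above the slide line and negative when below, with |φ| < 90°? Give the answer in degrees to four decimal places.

geometry: r = 53 mm, L = 211 mm, e = 14 mm; θ starts at 0°
rotate link 1 by -48°: θ ← 0° -48° = -48°
rotate link 1 by +15°: θ ← -48° +15° = -33°
rotate link 1 by -43°: θ ← -33° -43° = -76°
rotate link 1 by -44°: θ ← -76° -44° = -120°
h = r sin θ − e = -45.899346 − 14 = -59.899346
sin φ = h / L = -59.899346 / 211 = -0.28388316
φ = arcsin(-0.28388316) = -16.492101°

-16.4921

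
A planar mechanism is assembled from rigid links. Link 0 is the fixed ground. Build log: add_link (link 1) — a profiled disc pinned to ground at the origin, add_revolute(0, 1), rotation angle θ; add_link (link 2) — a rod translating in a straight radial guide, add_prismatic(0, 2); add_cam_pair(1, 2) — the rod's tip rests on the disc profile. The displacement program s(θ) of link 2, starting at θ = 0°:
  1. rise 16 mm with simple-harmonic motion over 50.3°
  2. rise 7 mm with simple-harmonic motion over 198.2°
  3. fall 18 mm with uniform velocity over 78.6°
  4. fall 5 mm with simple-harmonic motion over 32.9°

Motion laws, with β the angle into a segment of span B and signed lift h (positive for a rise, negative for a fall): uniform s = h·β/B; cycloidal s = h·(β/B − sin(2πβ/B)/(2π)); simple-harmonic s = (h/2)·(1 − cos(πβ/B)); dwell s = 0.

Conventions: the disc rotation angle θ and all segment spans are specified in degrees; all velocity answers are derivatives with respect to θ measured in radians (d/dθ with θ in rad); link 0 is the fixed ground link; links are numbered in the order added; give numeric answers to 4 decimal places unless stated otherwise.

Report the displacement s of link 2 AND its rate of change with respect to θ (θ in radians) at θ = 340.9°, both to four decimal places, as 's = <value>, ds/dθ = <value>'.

seg 1 [0°–50.3°] simple-harmonic, h=16: full span → s += 16 → s = 16.0000
seg 2 [50.3°–248.5°] simple-harmonic, h=7: full span → s += 7 → s = 23.0000
seg 3 [248.5°–327.1°] uniform, h=-18: full span → s += -18 → s = 5.0000
seg 4 [327.1°–360°] simple-harmonic, h=-5: θ=340.9° here. β=13.8, B=32.9. -5/2·(1 − cos(π·0.4195)) = -1.8741 → s = 3.1259
velocity in seg [327.1°–360°] (simple-harmonic), θ in radians: β = 13.8° = 0.2409 rad, B = 32.9° = 0.5742 rad; ds/dθ = (πh/(2B)) sin(πβ/B) = (π·(-5)/(2·0.5742)) sin(π·0.4195) = -13.242232 mm/rad

s = 3.1259, ds/dθ = -13.2422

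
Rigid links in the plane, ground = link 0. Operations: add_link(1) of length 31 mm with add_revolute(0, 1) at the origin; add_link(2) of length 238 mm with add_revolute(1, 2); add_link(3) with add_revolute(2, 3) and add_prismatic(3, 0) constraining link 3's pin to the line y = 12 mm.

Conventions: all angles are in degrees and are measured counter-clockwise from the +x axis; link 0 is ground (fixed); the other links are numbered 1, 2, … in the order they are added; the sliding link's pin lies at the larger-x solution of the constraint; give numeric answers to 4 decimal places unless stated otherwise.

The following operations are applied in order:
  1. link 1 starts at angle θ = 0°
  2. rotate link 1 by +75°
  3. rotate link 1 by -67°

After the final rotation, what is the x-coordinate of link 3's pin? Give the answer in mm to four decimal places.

geometry: r = 31 mm, L = 238 mm, e = 12 mm; θ starts at 0°
rotate link 1 by +75°: θ ← 0° +75° = 75°
rotate link 1 by -67°: θ ← 75° -67° = 8°
crank pin P = (r cos θ, r sin θ) = (30.698310, 4.314366)
h = r sin θ − e = 4.314366 − 12 = -7.685634
x = r cos θ + √(L² − h²) = 30.698310 + 237.875873 = 268.574183

268.5742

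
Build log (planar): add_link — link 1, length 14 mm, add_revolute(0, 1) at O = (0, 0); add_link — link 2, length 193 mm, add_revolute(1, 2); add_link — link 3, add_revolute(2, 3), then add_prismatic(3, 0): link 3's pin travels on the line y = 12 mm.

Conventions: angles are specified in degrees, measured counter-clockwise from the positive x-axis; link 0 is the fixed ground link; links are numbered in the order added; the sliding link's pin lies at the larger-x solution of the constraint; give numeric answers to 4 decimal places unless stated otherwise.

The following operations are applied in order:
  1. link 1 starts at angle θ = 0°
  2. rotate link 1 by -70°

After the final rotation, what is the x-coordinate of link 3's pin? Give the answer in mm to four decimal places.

geometry: r = 14 mm, L = 193 mm, e = 12 mm; θ starts at 0°
rotate link 1 by -70°: θ ← 0° -70° = -70°
crank pin P = (r cos θ, r sin θ) = (4.788282, -13.155697)
h = r sin θ − e = -13.155697 − 12 = -25.155697
x = r cos θ + √(L² − h²) = 4.788282 + 191.353576 = 196.141858

196.1419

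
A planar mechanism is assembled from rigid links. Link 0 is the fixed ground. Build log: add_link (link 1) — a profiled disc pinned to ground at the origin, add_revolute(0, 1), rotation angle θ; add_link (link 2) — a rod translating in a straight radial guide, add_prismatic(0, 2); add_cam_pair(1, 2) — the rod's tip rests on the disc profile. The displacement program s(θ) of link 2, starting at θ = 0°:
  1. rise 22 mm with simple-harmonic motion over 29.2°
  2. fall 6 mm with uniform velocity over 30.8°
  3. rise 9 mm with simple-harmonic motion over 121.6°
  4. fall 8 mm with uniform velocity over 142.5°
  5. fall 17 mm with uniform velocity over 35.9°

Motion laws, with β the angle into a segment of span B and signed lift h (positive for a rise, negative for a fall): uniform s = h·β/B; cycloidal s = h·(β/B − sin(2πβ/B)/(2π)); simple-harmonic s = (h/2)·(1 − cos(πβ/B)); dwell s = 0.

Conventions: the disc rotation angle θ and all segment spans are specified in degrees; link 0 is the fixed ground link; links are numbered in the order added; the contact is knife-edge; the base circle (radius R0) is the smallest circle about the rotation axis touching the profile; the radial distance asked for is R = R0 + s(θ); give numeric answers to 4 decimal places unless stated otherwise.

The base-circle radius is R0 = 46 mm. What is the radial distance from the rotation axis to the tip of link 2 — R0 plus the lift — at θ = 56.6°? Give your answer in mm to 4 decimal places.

seg 1 [0°–29.2°] simple-harmonic, h=22: full span → s += 22 → s = 22.0000
seg 2 [29.2°–60°] uniform, h=-6: θ=56.6° here. β=27.4, B=30.8. -6·27.4/30.8 = -5.3377 → s = 16.6623
R = R0 + s = 46 + 16.6623 = 62.6623

62.6623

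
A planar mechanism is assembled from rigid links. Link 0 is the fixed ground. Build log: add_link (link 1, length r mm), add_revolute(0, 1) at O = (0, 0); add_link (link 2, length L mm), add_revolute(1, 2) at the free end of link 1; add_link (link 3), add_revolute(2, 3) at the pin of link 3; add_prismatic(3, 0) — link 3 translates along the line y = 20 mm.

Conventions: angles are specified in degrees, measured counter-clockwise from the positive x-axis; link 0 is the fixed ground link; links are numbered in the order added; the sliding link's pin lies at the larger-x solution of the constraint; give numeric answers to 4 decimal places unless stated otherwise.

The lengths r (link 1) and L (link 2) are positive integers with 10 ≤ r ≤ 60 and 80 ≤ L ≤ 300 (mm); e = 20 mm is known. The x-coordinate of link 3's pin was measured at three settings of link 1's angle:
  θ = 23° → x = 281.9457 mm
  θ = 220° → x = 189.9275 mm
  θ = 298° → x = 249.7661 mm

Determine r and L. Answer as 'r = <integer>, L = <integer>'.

constraint per measurement: (x − r cos θ)² + (r sin θ − e)² = L²
subtracting the θ₁ and θ₂ equations cancels the r² and L² terms:
r = (x₁² − x₂²) / (2[(x₁cos θ₁ + e sin θ₁) − (x₂cos θ₂ + e sin θ₂)]) = 51.0000 → r = 51
L² = (x₁ − r cos θ₁)² + (r sin θ₁ − e)² = 55224.9829 → L = 235.0000 → L = 235
check at θ₃=298°: x = 249.7661 (printed 249.7661) ✓

r = 51, L = 235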